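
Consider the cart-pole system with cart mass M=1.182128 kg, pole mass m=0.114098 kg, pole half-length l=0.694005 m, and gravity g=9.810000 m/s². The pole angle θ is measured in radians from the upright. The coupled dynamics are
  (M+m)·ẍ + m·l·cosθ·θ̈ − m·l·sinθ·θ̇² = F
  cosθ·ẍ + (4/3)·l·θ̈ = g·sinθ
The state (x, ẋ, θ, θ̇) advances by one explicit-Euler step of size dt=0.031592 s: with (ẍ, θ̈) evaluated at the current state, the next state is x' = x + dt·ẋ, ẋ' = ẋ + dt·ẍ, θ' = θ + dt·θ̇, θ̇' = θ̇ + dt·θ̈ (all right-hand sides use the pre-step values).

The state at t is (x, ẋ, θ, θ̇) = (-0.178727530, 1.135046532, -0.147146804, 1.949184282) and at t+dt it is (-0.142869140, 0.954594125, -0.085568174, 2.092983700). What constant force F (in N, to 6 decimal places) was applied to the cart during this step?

F = -7.003354 N

ẍ = (ẋ'−ẋ)/dt = (0.954594125−1.135046532)/0.031592 = -5.711965
θ̈ = (θ̇'−θ̇)/dt = (2.092983700−1.949184282)/0.031592 = 4.551767
sinθ=-0.146616, cosθ=0.989193
F = (M+m)·ẍ + m·l·cosθ·θ̈ − m·l·sinθ·θ̇² = -7.403998 + 0.356535 − -0.044109 = -7.003354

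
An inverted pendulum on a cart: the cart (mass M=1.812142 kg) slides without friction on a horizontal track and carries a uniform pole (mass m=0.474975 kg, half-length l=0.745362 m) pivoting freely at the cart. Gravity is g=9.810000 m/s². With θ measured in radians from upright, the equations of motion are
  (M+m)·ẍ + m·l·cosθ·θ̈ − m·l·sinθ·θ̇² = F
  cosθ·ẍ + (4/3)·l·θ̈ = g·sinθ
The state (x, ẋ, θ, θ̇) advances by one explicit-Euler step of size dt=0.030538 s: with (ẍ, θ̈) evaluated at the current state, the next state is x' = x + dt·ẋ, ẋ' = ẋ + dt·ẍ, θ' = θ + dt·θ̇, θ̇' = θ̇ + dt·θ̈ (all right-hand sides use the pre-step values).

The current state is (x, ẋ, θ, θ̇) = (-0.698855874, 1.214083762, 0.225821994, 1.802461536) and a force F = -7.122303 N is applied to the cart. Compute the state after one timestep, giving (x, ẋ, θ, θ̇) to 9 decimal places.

sinθ=0.223907562, cosθ=0.974610386
temp = (F + m·l·θ̇²·sinθ)/(M+m) = (-7.122303 + 0.257536489)/2.287117 = -3.001493369
θ̈ = (g·sinθ − cosθ·temp)/(l·(4/3 − m·cos²θ/(M+m))) = 6.048554798
ẍ = temp − m·l·θ̈·cosθ/(M+m) = -3.913992106
Euler: x'=-0.698855874+0.030538·1.214083762=-0.661780184, ẋ'=1.214083762+0.030538·-3.913992106=1.094558271
       θ'=0.225821994+0.030538·1.802461536=0.280865564, θ̇'=1.802461536+0.030538·6.048554798=1.987172302

(-0.661780184, 1.094558271, 0.280865564, 1.987172302)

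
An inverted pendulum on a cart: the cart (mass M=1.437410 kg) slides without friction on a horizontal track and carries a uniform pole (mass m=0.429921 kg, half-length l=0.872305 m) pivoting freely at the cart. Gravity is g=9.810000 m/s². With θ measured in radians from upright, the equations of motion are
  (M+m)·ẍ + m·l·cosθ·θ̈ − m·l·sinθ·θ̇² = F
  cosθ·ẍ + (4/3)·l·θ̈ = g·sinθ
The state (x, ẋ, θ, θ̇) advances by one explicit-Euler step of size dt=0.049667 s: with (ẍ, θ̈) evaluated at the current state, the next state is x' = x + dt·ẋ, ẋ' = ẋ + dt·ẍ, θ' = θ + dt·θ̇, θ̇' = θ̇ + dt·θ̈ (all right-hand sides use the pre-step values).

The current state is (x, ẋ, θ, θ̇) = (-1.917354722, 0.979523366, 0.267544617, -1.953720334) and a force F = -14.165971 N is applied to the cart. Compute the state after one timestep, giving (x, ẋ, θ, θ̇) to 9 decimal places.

sinθ=0.264364208, cosθ=0.964422918
temp = (F + m·l·θ̇²·sinθ)/(M+m) = (-14.165971 + 0.378429053)/1.867331 = -7.383555431
θ̈ = (g·sinθ − cosθ·temp)/(l·(4/3 − m·cos²θ/(M+m))) = 9.950345323
ẍ = temp − m·l·θ̈·cosθ/(M+m) = -9.310820231
Euler: x'=-1.917354722+0.049667·0.979523366=-1.868704735, ẋ'=0.979523366+0.049667·-9.310820231=0.517082858
       θ'=0.267544617+0.049667·-1.953720334=0.170509189, θ̇'=-1.953720334+0.049667·9.950345323=-1.459516533

(-1.868704735, 0.517082858, 0.170509189, -1.459516533)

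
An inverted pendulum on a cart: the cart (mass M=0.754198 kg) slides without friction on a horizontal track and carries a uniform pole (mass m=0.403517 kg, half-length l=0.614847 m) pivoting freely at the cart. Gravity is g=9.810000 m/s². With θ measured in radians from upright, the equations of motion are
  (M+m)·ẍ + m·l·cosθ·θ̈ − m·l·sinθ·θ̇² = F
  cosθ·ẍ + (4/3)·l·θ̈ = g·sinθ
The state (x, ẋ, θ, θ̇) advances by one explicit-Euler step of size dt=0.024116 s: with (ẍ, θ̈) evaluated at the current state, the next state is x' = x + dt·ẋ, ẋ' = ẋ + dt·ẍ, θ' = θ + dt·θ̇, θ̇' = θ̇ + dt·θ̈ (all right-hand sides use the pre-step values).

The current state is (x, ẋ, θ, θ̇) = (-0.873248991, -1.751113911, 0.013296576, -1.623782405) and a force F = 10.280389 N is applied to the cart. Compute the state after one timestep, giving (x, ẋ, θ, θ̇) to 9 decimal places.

(-0.915478854, -1.462059016, -0.025862560, -1.972507891)

sinθ=0.013296184, cosθ=0.999911602
temp = (F + m·l·θ̇²·sinθ)/(M+m) = (10.280389 + 0.008697843)/1.157715 = 8.887409115
θ̈ = (g·sinθ − cosθ·temp)/(l·(4/3 − m·cos²θ/(M+m))) = -14.460336975
ẍ = temp − m·l·θ̈·cosθ/(M+m) = 11.986021520
Euler: x'=-0.873248991+0.024116·-1.751113911=-0.915478854, ẋ'=-1.751113911+0.024116·11.986021520=-1.462059016
       θ'=0.013296576+0.024116·-1.623782405=-0.025862560, θ̇'=-1.623782405+0.024116·-14.460336975=-1.972507891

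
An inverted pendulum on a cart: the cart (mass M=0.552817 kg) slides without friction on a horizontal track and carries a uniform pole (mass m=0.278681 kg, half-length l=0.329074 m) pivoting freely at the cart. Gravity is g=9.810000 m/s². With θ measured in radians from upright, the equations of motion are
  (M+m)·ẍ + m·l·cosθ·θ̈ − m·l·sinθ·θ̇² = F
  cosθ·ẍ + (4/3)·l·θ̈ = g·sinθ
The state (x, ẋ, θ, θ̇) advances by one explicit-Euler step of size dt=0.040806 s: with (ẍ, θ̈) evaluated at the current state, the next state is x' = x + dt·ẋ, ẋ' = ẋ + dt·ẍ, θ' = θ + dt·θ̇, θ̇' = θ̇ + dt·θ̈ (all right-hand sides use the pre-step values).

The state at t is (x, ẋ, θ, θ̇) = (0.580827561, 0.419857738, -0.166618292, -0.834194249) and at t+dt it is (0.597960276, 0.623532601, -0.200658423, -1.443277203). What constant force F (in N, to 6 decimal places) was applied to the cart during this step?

ẍ = (ẋ'−ẋ)/dt = (0.623532601−0.419857738)/0.040806 = 4.991297
θ̈ = (θ̇'−θ̇)/dt = (-1.443277203−-0.834194249)/0.040806 = -14.926309
sinθ=-0.165848, cosθ=0.986151
F = (M+m)·ẍ + m·l·cosθ·θ̈ − m·l·sinθ·θ̇² = 4.150253 + -1.349885 − -0.010584 = 2.810952

F = 2.810952 N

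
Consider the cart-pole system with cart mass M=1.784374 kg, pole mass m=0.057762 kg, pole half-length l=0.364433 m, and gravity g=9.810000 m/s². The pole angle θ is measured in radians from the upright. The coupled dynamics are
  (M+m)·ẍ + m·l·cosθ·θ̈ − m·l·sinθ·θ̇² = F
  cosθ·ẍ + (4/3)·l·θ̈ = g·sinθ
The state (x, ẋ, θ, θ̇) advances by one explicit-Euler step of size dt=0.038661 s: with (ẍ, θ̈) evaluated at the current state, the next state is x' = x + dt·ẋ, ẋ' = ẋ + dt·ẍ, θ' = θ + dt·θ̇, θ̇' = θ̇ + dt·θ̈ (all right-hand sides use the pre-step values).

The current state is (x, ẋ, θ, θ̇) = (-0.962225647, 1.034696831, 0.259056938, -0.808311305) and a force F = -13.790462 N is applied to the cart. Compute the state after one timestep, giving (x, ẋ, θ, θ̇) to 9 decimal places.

sinθ=0.256169072, cosθ=0.966631991
temp = (F + m·l·θ̇²·sinθ)/(M+m) = (-13.790462 + 0.003523254)/1.842136 = -7.484213297
θ̈ = (g·sinθ − cosθ·temp)/(l·(4/3 − m·cos²θ/(M+m))) = 20.510971735
ẍ = temp − m·l·θ̈·cosθ/(M+m) = -7.710774545
Euler: x'=-0.962225647+0.038661·1.034696831=-0.922223233, ẋ'=1.034696831+0.038661·-7.710774545=0.736590576
       θ'=0.259056938+0.038661·-0.808311305=0.227806815, θ̇'=-0.808311305+0.038661·20.510971735=-0.015336627

(-0.922223233, 0.736590576, 0.227806815, -0.015336627)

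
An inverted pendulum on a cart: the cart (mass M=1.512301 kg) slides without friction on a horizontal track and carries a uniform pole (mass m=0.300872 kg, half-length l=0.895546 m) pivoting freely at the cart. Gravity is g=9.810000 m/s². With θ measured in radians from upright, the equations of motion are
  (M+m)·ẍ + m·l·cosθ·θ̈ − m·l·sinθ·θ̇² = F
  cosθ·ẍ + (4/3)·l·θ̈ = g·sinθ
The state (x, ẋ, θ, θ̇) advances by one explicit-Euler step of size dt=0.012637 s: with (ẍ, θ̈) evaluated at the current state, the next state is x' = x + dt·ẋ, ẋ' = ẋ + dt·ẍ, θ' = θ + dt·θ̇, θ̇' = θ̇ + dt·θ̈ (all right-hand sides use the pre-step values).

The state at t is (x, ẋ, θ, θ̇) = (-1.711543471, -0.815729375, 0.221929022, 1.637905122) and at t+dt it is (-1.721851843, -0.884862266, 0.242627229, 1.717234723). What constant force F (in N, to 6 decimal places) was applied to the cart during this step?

ẍ = (ẋ'−ẋ)/dt = (-0.884862266−-0.815729375)/0.012637 = -5.470673
θ̈ = (θ̇'−θ̇)/dt = (1.717234723−1.637905122)/0.012637 = 6.277566
sinθ=0.220112, cosθ=0.975475
F = (M+m)·ẍ + m·l·cosθ·θ̈ − m·l·sinθ·θ̇² = -9.919276 + 1.649973 − 0.159107 = -8.428410

F = -8.428410 N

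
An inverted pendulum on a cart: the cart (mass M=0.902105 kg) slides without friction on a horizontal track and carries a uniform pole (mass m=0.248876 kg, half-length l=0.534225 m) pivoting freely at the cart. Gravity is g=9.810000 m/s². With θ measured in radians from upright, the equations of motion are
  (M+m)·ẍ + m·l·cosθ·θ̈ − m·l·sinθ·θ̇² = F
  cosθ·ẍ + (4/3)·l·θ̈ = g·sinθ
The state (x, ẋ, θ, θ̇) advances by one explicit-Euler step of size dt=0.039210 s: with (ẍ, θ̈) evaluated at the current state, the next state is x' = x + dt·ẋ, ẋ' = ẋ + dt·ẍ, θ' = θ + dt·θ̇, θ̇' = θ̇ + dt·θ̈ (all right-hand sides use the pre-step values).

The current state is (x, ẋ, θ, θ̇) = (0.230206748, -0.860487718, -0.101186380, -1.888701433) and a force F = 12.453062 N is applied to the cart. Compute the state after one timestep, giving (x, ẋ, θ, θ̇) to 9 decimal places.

sinθ=-0.101013799, cosθ=0.994885025
temp = (F + m·l·θ̇²·sinθ)/(M+m) = (12.453062 + -0.047908718)/1.150981 = 10.777895797
θ̈ = (g·sinθ − cosθ·temp)/(l·(4/3 − m·cos²θ/(M+m))) = -19.589343356
ẍ = temp − m·l·θ̈·cosθ/(M+m) = 13.029187877
Euler: x'=0.230206748+0.039210·-0.860487718=0.196467025, ẋ'=-0.860487718+0.039210·13.029187877=-0.349613261
       θ'=-0.101186380+0.039210·-1.888701433=-0.175242363, θ̇'=-1.888701433+0.039210·-19.589343356=-2.656799586

(0.196467025, -0.349613261, -0.175242363, -2.656799586)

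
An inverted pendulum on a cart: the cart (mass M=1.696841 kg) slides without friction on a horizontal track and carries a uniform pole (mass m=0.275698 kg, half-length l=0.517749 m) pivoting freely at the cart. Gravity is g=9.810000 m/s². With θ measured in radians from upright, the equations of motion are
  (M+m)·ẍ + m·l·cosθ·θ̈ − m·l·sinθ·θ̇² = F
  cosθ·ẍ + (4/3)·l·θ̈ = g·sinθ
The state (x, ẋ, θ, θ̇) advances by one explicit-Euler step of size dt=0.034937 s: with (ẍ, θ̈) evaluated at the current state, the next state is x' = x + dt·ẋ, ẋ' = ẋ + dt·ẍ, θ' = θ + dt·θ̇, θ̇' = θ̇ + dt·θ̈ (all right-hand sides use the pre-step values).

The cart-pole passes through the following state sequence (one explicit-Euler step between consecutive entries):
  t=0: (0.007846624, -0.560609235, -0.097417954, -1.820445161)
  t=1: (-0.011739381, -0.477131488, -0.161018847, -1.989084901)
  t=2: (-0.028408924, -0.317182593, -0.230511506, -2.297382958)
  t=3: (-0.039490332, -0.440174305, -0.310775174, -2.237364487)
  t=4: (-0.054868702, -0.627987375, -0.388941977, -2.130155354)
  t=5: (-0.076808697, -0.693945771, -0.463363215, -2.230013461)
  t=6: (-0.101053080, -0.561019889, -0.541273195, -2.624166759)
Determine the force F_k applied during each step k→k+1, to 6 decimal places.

F_0 = 4.073409 N
F_1 = 7.877918 N
F_2 = -6.533235 N
F_3 = -9.968358 N
F_4 = -3.855907 N
F_5 = 6.381669 N

step 0→1:
  ẍ = (ẋ'−ẋ)/dt = (-0.477131488−-0.560609235)/0.034937 = 2.389379
  θ̈ = (θ̇'−θ̇)/dt = (-1.989084901−-1.820445161)/0.034937 = -4.826967
  sinθ=-0.097264, cosθ=0.995259
  F = (M+m)·ẍ + m·l·cosθ·θ̈ − m·l·sinθ·θ̇² = 4.713144 + -0.685746 − -0.046011 = 4.073409
step 1→2:
  ẍ = (ẋ'−ẋ)/dt = (-0.317182593−-0.477131488)/0.034937 = 4.578209
  θ̈ = (θ̇'−θ̇)/dt = (-2.297382958−-1.989084901)/0.034937 = -8.824400
  sinθ=-0.160324, cosθ=0.987064
  F = (M+m)·ẍ + m·l·cosθ·θ̈ − m·l·sinθ·θ̇² = 9.030696 + -1.243322 − -0.090544 = 7.877918
step 2→3:
  ẍ = (ẋ'−ẋ)/dt = (-0.440174305−-0.317182593)/0.034937 = -3.520386
  θ̈ = (θ̇'−θ̇)/dt = (-2.237364487−-2.297382958)/0.034937 = 1.717906
  sinθ=-0.228476, cosθ=0.973550
  F = (M+m)·ẍ + m·l·cosθ·θ̈ − m·l·sinθ·θ̇² = -6.944098 + 0.238732 − -0.172131 = -6.533235
step 3→4:
  ẍ = (ẋ'−ẋ)/dt = (-0.627987375−-0.440174305)/0.034937 = -5.375764
  θ̈ = (θ̇'−θ̇)/dt = (-2.130155354−-2.237364487)/0.034937 = 3.068642
  sinθ=-0.305797, cosθ=0.952097
  F = (M+m)·ẍ + m·l·cosθ·θ̈ − m·l·sinθ·θ̇² = -10.603904 + 0.417042 − -0.218504 = -9.968358
step 4→5:
  ẍ = (ẋ'−ẋ)/dt = (-0.693945771−-0.627987375)/0.034937 = -1.887924
  θ̈ = (θ̇'−θ̇)/dt = (-2.230013461−-2.130155354)/0.034937 = -2.858234
  sinθ=-0.379210, cosθ=0.925311
  F = (M+m)·ẍ + m·l·cosθ·θ̈ − m·l·sinθ·θ̇² = -3.724003 + -0.377518 − -0.245615 = -3.855907
step 5→6:
  ẍ = (ẋ'−ẋ)/dt = (-0.561019889−-0.693945771)/0.034937 = 3.804731
  θ̈ = (θ̇'−θ̇)/dt = (-2.624166759−-2.230013461)/0.034937 = -11.281830
  sinθ=-0.446959, cosθ=0.894554
  F = (M+m)·ẍ + m·l·cosθ·θ̈ − m·l·sinθ·θ̇² = 7.504980 + -1.440586 − -0.317275 = 6.381669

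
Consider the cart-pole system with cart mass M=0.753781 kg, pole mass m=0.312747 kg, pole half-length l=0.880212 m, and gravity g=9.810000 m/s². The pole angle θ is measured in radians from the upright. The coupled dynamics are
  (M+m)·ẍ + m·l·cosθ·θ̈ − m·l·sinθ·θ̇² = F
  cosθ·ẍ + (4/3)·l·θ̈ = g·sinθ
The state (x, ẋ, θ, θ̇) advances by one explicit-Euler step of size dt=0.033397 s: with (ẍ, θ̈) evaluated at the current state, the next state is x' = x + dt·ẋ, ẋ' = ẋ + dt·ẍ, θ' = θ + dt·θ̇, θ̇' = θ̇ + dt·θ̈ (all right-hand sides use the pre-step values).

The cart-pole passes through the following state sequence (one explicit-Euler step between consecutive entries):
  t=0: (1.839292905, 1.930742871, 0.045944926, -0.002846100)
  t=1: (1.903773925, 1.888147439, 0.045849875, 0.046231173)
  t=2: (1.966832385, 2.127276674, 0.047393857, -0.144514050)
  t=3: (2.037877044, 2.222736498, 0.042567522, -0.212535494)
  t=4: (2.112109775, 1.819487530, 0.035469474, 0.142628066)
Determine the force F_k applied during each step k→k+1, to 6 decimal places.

step 0→1:
  ẍ = (ẋ'−ẋ)/dt = (1.888147439−1.930742871)/0.033397 = -1.275427
  θ̈ = (θ̇'−θ̇)/dt = (0.046231173−-0.002846100)/0.033397 = 1.469511
  sinθ=0.045929, cosθ=0.998945
  F = (M+m)·ẍ + m·l·cosθ·θ̈ − m·l·sinθ·θ̇² = -1.360278 + 0.404106 − 0.000000 = -0.956173
step 1→2:
  ẍ = (ẋ'−ẋ)/dt = (2.127276674−1.888147439)/0.033397 = 7.160201
  θ̈ = (θ̇'−θ̇)/dt = (-0.144514050−0.046231173)/0.033397 = -5.711448
  sinθ=0.045834, cosθ=0.998949
  F = (M+m)·ẍ + m·l·cosθ·θ̈ − m·l·sinθ·θ̇² = 7.636555 + -1.570616 − 0.000027 = 6.065912
step 2→3:
  ẍ = (ẋ'−ẋ)/dt = (2.222736498−2.127276674)/0.033397 = 2.858335
  θ̈ = (θ̇'−θ̇)/dt = (-0.212535494−-0.144514050)/0.033397 = -2.036753
  sinθ=0.047376, cosθ=0.998877
  F = (M+m)·ẍ + m·l·cosθ·θ̈ − m·l·sinθ·θ̇² = 3.048495 + -0.560055 − 0.000272 = 2.488167
step 3→4:
  ẍ = (ẋ'−ẋ)/dt = (1.819487530−2.222736498)/0.033397 = -12.074407
  θ̈ = (θ̇'−θ̇)/dt = (0.142628066−-0.212535494)/0.033397 = 10.634595
  sinθ=0.042555, cosθ=0.999094
  F = (M+m)·ẍ + m·l·cosθ·θ̈ − m·l·sinθ·θ̇² = -12.877693 + 2.924878 − 0.000529 = -9.953344

F_0 = -0.956173 N
F_1 = 6.065912 N
F_2 = 2.488167 N
F_3 = -9.953344 N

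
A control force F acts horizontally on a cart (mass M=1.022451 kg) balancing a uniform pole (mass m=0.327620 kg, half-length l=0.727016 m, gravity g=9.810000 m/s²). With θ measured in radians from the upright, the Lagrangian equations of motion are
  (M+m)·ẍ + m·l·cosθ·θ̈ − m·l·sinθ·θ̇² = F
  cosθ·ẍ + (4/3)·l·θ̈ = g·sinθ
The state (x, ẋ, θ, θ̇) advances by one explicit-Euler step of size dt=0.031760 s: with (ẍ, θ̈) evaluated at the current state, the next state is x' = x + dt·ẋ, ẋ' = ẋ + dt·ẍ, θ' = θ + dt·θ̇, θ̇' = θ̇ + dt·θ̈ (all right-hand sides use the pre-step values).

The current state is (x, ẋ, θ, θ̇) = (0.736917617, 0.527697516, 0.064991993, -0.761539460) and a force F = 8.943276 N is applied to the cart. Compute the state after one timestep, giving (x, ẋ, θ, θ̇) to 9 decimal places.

sinθ=0.064946249, cosθ=0.997888764
temp = (F + m·l·θ̇²·sinθ)/(M+m) = (8.943276 + 0.008971256)/1.350071 = 6.630945525
θ̈ = (g·sinθ − cosθ·temp)/(l·(4/3 − m·cos²θ/(M+m))) = -7.534349646
ẍ = temp − m·l·θ̈·cosθ/(M+m) = 7.957379598
Euler: x'=0.736917617+0.031760·0.527697516=0.753677290, ẋ'=0.527697516+0.031760·7.957379598=0.780423892
       θ'=0.064991993+0.031760·-0.761539460=0.040805500, θ̇'=-0.761539460+0.031760·-7.534349646=-1.000830405

(0.753677290, 0.780423892, 0.040805500, -1.000830405)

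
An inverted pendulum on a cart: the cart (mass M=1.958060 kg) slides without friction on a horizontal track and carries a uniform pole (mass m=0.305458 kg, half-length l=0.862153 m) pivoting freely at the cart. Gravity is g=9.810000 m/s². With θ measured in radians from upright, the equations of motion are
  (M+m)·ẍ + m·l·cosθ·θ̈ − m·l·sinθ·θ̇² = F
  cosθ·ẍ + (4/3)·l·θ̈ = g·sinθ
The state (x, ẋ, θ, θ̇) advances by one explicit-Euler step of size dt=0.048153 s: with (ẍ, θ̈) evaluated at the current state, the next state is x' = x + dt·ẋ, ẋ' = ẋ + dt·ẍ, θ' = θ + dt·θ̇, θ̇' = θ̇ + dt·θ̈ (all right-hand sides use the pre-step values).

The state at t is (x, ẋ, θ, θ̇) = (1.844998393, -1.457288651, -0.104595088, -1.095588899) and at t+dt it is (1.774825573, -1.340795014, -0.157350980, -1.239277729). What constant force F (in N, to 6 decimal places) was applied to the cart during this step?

F = 4.727447 N

ẍ = (ẋ'−ẋ)/dt = (-1.340795014−-1.457288651)/0.048153 = 2.419239
θ̈ = (θ̇'−θ̇)/dt = (-1.239277729−-1.095588899)/0.048153 = -2.984006
sinθ=-0.104404, cosθ=0.994535
F = (M+m)·ẍ + m·l·cosθ·θ̈ − m·l·sinθ·θ̇² = 5.475992 + -0.781548 − -0.033003 = 4.727447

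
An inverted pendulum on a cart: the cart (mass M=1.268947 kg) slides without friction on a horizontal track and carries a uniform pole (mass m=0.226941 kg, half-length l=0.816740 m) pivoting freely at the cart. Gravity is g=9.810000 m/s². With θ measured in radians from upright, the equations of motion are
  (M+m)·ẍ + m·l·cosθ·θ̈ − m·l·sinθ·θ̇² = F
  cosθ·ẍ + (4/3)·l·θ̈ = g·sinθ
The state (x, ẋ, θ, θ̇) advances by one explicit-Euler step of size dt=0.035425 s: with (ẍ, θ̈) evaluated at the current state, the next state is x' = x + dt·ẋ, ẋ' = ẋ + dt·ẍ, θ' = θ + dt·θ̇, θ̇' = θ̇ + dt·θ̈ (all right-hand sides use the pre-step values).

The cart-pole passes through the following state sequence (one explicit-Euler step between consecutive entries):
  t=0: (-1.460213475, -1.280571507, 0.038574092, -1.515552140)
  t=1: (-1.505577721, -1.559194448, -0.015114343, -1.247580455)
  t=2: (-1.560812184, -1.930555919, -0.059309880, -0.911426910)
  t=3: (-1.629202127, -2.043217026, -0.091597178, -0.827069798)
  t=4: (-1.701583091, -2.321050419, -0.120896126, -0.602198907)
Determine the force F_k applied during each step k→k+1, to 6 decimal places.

step 0→1:
  ẍ = (ẋ'−ẋ)/dt = (-1.559194448−-1.280571507)/0.035425 = -7.865150
  θ̈ = (θ̇'−θ̇)/dt = (-1.247580455−-1.515552140)/0.035425 = 7.564479
  sinθ=0.038565, cosθ=0.999256
  F = (M+m)·ẍ + m·l·cosθ·θ̈ − m·l·sinθ·θ̇² = -11.765384 + 1.401047 − 0.016418 = -10.380755
step 1→2:
  ẍ = (ẋ'−ẋ)/dt = (-1.930555919−-1.559194448)/0.035425 = -10.483034
  θ̈ = (θ̇'−θ̇)/dt = (-0.911426910−-1.247580455)/0.035425 = 9.489161
  sinθ=-0.015114, cosθ=0.999886
  F = (M+m)·ẍ + m·l·cosθ·θ̈ − m·l·sinθ·θ̇² = -15.681444 + 1.758632 − -0.004360 = -13.918452
step 2→3:
  ẍ = (ẋ'−ẋ)/dt = (-2.043217026−-1.930555919)/0.035425 = -3.180271
  θ̈ = (θ̇'−θ̇)/dt = (-0.827069798−-0.911426910)/0.035425 = 2.381288
  sinθ=-0.059275, cosθ=0.998242
  F = (M+m)·ẍ + m·l·cosθ·θ̈ − m·l·sinθ·θ̇² = -4.757330 + 0.440600 − -0.009127 = -4.307603
step 3→4:
  ẍ = (ẋ'−ẋ)/dt = (-2.321050419−-2.043217026)/0.035425 = -7.842862
  θ̈ = (θ̇'−θ̇)/dt = (-0.602198907−-0.827069798)/0.035425 = 6.347802
  sinθ=-0.091469, cosθ=0.995808
  F = (M+m)·ẍ + m·l·cosθ·θ̈ − m·l·sinθ·θ̇² = -11.732043 + 1.171644 − -0.011597 = -10.548802

F_0 = -10.380755 N
F_1 = -13.918452 N
F_2 = -4.307603 N
F_3 = -10.548802 N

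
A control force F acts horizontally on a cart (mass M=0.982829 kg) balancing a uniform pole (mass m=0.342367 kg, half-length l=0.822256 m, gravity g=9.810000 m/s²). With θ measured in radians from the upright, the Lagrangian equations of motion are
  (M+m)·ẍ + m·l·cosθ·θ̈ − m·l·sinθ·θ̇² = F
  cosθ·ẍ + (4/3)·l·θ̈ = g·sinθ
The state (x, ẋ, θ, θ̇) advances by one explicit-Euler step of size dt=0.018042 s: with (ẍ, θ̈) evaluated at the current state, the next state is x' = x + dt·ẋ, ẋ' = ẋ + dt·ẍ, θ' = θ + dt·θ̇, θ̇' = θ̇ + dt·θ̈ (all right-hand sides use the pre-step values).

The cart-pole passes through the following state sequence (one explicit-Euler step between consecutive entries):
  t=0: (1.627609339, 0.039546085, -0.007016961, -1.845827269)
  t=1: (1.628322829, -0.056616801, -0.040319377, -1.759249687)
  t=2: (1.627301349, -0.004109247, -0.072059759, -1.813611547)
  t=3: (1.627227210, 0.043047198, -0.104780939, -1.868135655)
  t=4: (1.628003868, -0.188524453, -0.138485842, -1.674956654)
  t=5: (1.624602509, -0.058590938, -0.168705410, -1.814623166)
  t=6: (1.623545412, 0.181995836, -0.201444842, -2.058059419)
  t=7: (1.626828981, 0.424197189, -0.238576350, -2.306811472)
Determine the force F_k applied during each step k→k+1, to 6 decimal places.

F_0 = -5.705637 N
F_1 = 3.044301 N
F_2 = 2.681792 N
F_3 = -13.908642 N
F_4 = 7.494337 N
F_5 = 14.082429 N
F_6 = 14.225569 N

step 0→1:
  ẍ = (ẋ'−ẋ)/dt = (-0.056616801−0.039546085)/0.018042 = -5.329946
  θ̈ = (θ̇'−θ̇)/dt = (-1.759249687−-1.845827269)/0.018042 = 4.798669
  sinθ=-0.007017, cosθ=0.999975
  F = (M+m)·ẍ + m·l·cosθ·θ̈ − m·l·sinθ·θ̇² = -7.063223 + 1.350856 − -0.006730 = -5.705637
step 1→2:
  ẍ = (ẋ'−ẋ)/dt = (-0.004109247−-0.056616801)/0.018042 = 2.910296
  θ̈ = (θ̇'−θ̇)/dt = (-1.813611547−-1.759249687)/0.018042 = -3.013073
  sinθ=-0.040308, cosθ=0.999187
  F = (M+m)·ẍ + m·l·cosθ·θ̈ − m·l·sinθ·θ̇² = 3.856712 + -0.847531 − -0.035120 = 3.044301
step 2→3:
  ẍ = (ẋ'−ẋ)/dt = (0.043047198−-0.004109247)/0.018042 = 2.613704
  θ̈ = (θ̇'−θ̇)/dt = (-1.868135655−-1.813611547)/0.018042 = -3.022066
  sinθ=-0.071997, cosθ=0.997405
  F = (M+m)·ẍ + m·l·cosθ·θ̈ − m·l·sinθ·θ̇² = 3.463670 + -0.848544 − -0.066666 = 2.681792
step 3→4:
  ẍ = (ẋ'−ẋ)/dt = (-0.188524453−0.043047198)/0.018042 = -12.835143
  θ̈ = (θ̇'−θ̇)/dt = (-1.674956654−-1.868135655)/0.018042 = 10.707183
  sinθ=-0.104589, cosθ=0.994515
  F = (M+m)·ẍ + m·l·cosθ·θ̈ − m·l·sinθ·θ̇² = -17.009080 + 2.997683 − -0.102755 = -13.908642
step 4→5:
  ẍ = (ẋ'−ẋ)/dt = (-0.058590938−-0.188524453)/0.018042 = 7.201725
  θ̈ = (θ̇'−θ̇)/dt = (-1.814623166−-1.674956654)/0.018042 = -7.741188
  sinθ=-0.138044, cosθ=0.990426
  F = (M+m)·ẍ + m·l·cosθ·θ̈ − m·l·sinθ·θ̇² = 9.543697 + -2.158384 − -0.109024 = 7.494337
step 5→6:
  ẍ = (ẋ'−ẋ)/dt = (0.181995836−-0.058590938)/0.018042 = 13.334817
  θ̈ = (θ̇'−θ̇)/dt = (-2.058059419−-1.814623166)/0.018042 = -13.492753
  sinθ=-0.167906, cosθ=0.985803
  F = (M+m)·ẍ + m·l·cosθ·θ̈ − m·l·sinθ·θ̇² = 17.671247 + -3.744464 − -0.155646 = 14.082429
step 6→7:
  ẍ = (ẋ'−ẋ)/dt = (0.424197189−0.181995836)/0.018042 = 13.424307
  θ̈ = (θ̇'−θ̇)/dt = (-2.306811472−-2.058059419)/0.018042 = -13.787388
  sinθ=-0.200085, cosθ=0.979779
  F = (M+m)·ẍ + m·l·cosθ·θ̈ − m·l·sinθ·θ̇² = 17.789838 + -3.802847 − -0.238578 = 14.225569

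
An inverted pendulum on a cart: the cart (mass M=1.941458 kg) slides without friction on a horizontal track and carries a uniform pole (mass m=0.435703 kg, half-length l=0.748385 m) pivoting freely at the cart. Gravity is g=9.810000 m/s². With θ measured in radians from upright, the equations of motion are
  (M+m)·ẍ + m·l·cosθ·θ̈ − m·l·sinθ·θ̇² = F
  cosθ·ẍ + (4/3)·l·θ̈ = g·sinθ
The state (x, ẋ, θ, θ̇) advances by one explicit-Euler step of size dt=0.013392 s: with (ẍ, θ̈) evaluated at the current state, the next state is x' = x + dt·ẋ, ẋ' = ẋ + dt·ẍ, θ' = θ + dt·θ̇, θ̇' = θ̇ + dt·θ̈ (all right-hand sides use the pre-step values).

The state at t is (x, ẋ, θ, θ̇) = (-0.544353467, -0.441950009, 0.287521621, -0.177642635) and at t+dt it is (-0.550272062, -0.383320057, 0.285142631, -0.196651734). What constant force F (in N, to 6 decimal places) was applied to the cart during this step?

F = 9.960412 N

ẍ = (ẋ'−ẋ)/dt = (-0.383320057−-0.441950009)/0.013392 = 4.377983
θ̈ = (θ̇'−θ̇)/dt = (-0.196651734−-0.177642635)/0.013392 = -1.419437
sinθ=0.283576, cosθ=0.958950
F = (M+m)·ẍ + m·l·cosθ·θ̈ − m·l·sinθ·θ̇² = 10.407171 + -0.443841 − 0.002918 = 9.960412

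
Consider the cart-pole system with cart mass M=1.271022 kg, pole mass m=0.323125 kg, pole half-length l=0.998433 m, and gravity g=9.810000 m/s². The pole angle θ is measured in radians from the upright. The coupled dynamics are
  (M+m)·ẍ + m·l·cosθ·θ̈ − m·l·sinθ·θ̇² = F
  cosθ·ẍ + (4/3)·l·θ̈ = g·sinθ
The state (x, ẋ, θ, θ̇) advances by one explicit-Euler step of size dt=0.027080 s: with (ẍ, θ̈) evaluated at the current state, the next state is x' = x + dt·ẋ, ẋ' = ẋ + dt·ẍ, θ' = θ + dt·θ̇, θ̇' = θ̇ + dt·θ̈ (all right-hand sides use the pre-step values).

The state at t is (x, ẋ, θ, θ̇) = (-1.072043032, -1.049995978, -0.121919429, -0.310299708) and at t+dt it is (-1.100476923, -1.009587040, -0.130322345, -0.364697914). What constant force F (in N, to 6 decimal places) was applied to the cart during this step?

ẍ = (ẋ'−ẋ)/dt = (-1.009587040−-1.049995978)/0.027080 = 1.492206
θ̈ = (θ̇'−θ̇)/dt = (-0.364697914−-0.310299708)/0.027080 = -2.008796
sinθ=-0.121618, cosθ=0.992577
F = (M+m)·ẍ + m·l·cosθ·θ̈ − m·l·sinθ·θ̇² = 2.378796 + -0.643265 − -0.003778 = 1.739309

F = 1.739309 N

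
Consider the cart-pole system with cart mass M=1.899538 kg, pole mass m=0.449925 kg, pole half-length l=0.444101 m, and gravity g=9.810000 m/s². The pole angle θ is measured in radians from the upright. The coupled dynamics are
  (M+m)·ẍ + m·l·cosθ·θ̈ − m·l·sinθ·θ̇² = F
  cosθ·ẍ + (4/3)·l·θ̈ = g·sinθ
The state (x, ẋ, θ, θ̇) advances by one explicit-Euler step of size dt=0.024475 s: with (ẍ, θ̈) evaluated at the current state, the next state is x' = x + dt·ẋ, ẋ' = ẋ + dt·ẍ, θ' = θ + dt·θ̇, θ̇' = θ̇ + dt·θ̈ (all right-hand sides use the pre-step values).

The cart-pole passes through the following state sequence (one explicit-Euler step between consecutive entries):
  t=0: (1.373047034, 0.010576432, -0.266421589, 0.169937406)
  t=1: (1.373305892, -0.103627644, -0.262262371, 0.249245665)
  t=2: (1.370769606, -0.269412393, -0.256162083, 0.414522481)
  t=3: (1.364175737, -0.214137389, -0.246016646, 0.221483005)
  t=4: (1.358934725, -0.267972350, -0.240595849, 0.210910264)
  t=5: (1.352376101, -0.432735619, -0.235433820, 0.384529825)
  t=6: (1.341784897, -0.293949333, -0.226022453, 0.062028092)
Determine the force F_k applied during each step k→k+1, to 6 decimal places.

step 0→1:
  ẍ = (ẋ'−ẋ)/dt = (-0.103627644−0.010576432)/0.024475 = -4.666152
  θ̈ = (θ̇'−θ̇)/dt = (0.249245665−0.169937406)/0.024475 = 3.240378
  sinθ=-0.263281, cosθ=0.964719
  F = (M+m)·ẍ + m·l·cosθ·θ̈ − m·l·sinθ·θ̇² = -10.962952 + 0.624624 − -0.001519 = -10.336809
step 1→2:
  ẍ = (ẋ'−ẋ)/dt = (-0.269412393−-0.103627644)/0.024475 = -6.773636
  θ̈ = (θ̇'−θ̇)/dt = (0.414522481−0.249245665)/0.024475 = 6.752883
  sinθ=-0.259266, cosθ=0.965806
  F = (M+m)·ẍ + m·l·cosθ·θ̈ − m·l·sinθ·θ̇² = -15.914408 + 1.303170 − -0.003218 = -14.608020
step 2→3:
  ẍ = (ẋ'−ẋ)/dt = (-0.214137389−-0.269412393)/0.024475 = 2.258427
  θ̈ = (θ̇'−θ̇)/dt = (0.221483005−0.414522481)/0.024475 = -7.887210
  sinθ=-0.253370, cosθ=0.967370
  F = (M+m)·ẍ + m·l·cosθ·θ̈ − m·l·sinθ·θ̇² = 5.306091 + -1.524536 − -0.008699 = 3.790254
step 3→4:
  ẍ = (ẋ'−ẋ)/dt = (-0.267972350−-0.214137389)/0.024475 = -2.199590
  θ̈ = (θ̇'−θ̇)/dt = (0.210910264−0.221483005)/0.024475 = -0.431981
  sinθ=-0.243542, cosθ=0.969890
  F = (M+m)·ẍ + m·l·cosθ·θ̈ − m·l·sinθ·θ̇² = -5.167855 + -0.083716 − -0.002387 = -5.249184
step 4→5:
  ẍ = (ẋ'−ẋ)/dt = (-0.432735619−-0.267972350)/0.024475 = -6.731901
  θ̈ = (θ̇'−θ̇)/dt = (0.384529825−0.210910264)/0.024475 = 7.093751
  sinθ=-0.238281, cosθ=0.971196
  F = (M+m)·ẍ + m·l·cosθ·θ̈ − m·l·sinθ·θ̇² = -15.816351 + 1.376591 − -0.002118 = -14.437643
step 5→6:
  ẍ = (ẋ'−ẋ)/dt = (-0.293949333−-0.432735619)/0.024475 = 5.670533
  θ̈ = (θ̇'−θ̇)/dt = (0.062028092−0.384529825)/0.024475 = -13.176782
  sinθ=-0.233265, cosθ=0.972413
  F = (M+m)·ẍ + m·l·cosθ·θ̈ − m·l·sinθ·θ̇² = 13.322707 + -2.560248 − -0.006892 = 10.769350

F_0 = -10.336809 N
F_1 = -14.608020 N
F_2 = 3.790254 N
F_3 = -5.249184 N
F_4 = -14.437643 N
F_5 = 10.769350 N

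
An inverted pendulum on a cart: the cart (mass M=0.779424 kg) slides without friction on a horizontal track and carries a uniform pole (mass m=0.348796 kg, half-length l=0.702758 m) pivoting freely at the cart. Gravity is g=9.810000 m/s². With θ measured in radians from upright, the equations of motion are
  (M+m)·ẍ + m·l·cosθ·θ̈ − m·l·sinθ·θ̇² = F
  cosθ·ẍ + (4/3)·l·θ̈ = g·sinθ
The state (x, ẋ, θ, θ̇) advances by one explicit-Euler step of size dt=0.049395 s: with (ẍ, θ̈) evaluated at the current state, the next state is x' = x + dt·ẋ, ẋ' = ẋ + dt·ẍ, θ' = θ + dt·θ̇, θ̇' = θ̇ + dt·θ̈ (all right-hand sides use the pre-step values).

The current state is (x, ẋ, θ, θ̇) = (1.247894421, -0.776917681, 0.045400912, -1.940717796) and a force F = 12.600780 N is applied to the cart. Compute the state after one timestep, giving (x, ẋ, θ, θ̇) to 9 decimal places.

sinθ=0.045385317, cosθ=0.998969556
temp = (F + m·l·θ̇²·sinθ)/(M+m) = (12.600780 + 0.041900330)/1.128220 = 11.205864397
θ̈ = (g·sinθ − cosθ·temp)/(l·(4/3 − m·cos²θ/(M+m))) = -14.925218367
ẍ = temp − m·l·θ̈·cosθ/(M+m) = 14.445203746
Euler: x'=1.247894421+0.049395·-0.776917681=1.209518572, ẋ'=-0.776917681+0.049395·14.445203746=-0.063396842
       θ'=0.045400912+0.049395·-1.940717796=-0.050460844, θ̇'=-1.940717796+0.049395·-14.925218367=-2.677948957

(1.209518572, -0.063396842, -0.050460844, -2.677948957)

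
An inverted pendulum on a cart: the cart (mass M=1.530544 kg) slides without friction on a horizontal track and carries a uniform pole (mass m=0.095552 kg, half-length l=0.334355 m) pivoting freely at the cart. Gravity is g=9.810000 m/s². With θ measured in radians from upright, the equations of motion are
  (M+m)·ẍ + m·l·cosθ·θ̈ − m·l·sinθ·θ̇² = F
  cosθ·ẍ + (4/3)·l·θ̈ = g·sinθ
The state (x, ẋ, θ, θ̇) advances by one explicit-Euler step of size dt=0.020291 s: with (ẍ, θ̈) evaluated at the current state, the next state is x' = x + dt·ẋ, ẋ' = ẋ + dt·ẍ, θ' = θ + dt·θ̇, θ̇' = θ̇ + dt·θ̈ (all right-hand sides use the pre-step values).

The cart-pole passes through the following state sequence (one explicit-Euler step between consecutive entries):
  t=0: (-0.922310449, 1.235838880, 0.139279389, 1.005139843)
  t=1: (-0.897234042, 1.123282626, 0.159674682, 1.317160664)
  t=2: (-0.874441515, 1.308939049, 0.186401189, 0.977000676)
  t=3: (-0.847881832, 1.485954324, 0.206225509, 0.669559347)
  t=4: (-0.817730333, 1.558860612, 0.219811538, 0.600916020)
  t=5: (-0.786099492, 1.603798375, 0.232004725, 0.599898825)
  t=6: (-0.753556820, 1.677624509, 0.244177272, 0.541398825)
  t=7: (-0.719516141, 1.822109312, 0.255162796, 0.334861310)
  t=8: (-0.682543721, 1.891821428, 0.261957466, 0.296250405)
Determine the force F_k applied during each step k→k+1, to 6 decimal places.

F_0 = -8.538081 N
F_1 = 14.340696 N
F_2 = 13.704454 N
F_3 = 5.733899 N
F_4 = 3.597179 N
F_5 = 5.824052 N
F_6 = 11.261024 N
F_7 = 5.526915 N

step 0→1:
  ẍ = (ẋ'−ẋ)/dt = (1.123282626−1.235838880)/0.020291 = -5.547102
  θ̈ = (θ̇'−θ̇)/dt = (1.317160664−1.005139843)/0.020291 = 15.377301
  sinθ=0.138830, cosθ=0.990316
  F = (M+m)·ẍ + m·l·cosθ·θ̈ − m·l·sinθ·θ̇² = -9.020121 + 0.486521 − 0.004481 = -8.538081
step 1→2:
  ẍ = (ẋ'−ẋ)/dt = (1.308939049−1.123282626)/0.020291 = 9.149693
  θ̈ = (θ̇'−θ̇)/dt = (0.977000676−1.317160664)/0.020291 = -16.764082
  sinθ=0.158997, cosθ=0.987279
  F = (M+m)·ẍ + m·l·cosθ·θ̈ − m·l·sinθ·θ̇² = 14.878279 + -0.528771 − 0.008813 = 14.340696
step 2→3:
  ẍ = (ẋ'−ẋ)/dt = (1.485954324−1.308939049)/0.020291 = 8.723832
  θ̈ = (θ̇'−θ̇)/dt = (0.669559347−0.977000676)/0.020291 = -15.151611
  sinθ=0.185324, cosθ=0.982678
  F = (M+m)·ẍ + m·l·cosθ·θ̈ − m·l·sinθ·θ̇² = 14.185788 + -0.475683 − 0.005652 = 13.704454
step 3→4:
  ẍ = (ẋ'−ẋ)/dt = (1.558860612−1.485954324)/0.020291 = 3.593036
  θ̈ = (θ̇'−θ̇)/dt = (0.600916020−0.669559347)/0.020291 = -3.382945
  sinθ=0.204767, cosθ=0.978811
  F = (M+m)·ẍ + m·l·cosθ·θ̈ − m·l·sinθ·θ̇² = 5.842621 + -0.105789 − 0.002933 = 5.733899
step 4→5:
  ẍ = (ẋ'−ẋ)/dt = (1.603798375−1.558860612)/0.020291 = 2.214665
  θ̈ = (θ̇'−θ̇)/dt = (0.599898825−0.600916020)/0.020291 = -0.050130
  sinθ=0.218046, cosθ=0.975939
  F = (M+m)·ẍ + m·l·cosθ·θ̈ − m·l·sinθ·θ̇² = 3.601258 + -0.001563 − 0.002515 = 3.597179
step 5→6:
  ẍ = (ẋ'−ẋ)/dt = (1.677624509−1.603798375)/0.020291 = 3.638368
  θ̈ = (θ̇'−θ̇)/dt = (0.541398825−0.599898825)/0.020291 = -2.883052
  sinθ=0.229929, cosθ=0.973207
  F = (M+m)·ẍ + m·l·cosθ·θ̈ − m·l·sinθ·θ̇² = 5.916336 + -0.089641 − 0.002644 = 5.824052
step 6→7:
  ẍ = (ẋ'−ẋ)/dt = (1.822109312−1.677624509)/0.020291 = 7.120635
  θ̈ = (θ̇'−θ̇)/dt = (0.334861310−0.541398825)/0.020291 = -10.178775
  sinθ=0.241758, cosθ=0.970337
  F = (M+m)·ẍ + m·l·cosθ·θ̈ − m·l·sinθ·θ̇² = 11.578836 + -0.315548 − 0.002264 = 11.261024
step 7→8:
  ẍ = (ẋ'−ẋ)/dt = (1.891821428−1.822109312)/0.020291 = 3.435618
  θ̈ = (θ̇'−θ̇)/dt = (0.296250405−0.334861310)/0.020291 = -1.902859
  sinθ=0.252403, cosθ=0.967622
  F = (M+m)·ẍ + m·l·cosθ·θ̈ − m·l·sinθ·θ̇² = 5.586644 + -0.058825 − 0.000904 = 5.526915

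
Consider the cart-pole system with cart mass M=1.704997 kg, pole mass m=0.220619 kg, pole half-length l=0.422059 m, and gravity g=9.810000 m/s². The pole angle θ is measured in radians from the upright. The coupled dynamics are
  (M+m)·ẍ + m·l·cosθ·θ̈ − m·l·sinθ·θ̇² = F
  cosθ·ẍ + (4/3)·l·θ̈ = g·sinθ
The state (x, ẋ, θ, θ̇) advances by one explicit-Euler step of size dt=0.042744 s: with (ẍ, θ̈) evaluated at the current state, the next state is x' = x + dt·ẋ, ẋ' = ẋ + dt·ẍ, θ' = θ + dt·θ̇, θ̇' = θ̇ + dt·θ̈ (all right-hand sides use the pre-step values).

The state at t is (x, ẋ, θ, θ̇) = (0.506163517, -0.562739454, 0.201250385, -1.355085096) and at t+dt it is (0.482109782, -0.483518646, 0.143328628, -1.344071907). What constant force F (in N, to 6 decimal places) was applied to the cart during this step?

ẍ = (ẋ'−ẋ)/dt = (-0.483518646−-0.562739454)/0.042744 = 1.853378
θ̈ = (θ̇'−θ̇)/dt = (-1.344071907−-1.355085096)/0.042744 = 0.257655
sinθ=0.199895, cosθ=0.979817
F = (M+m)·ẍ + m·l·cosθ·θ̈ − m·l·sinθ·θ̇² = 3.568895 + 0.023507 − 0.034178 = 3.558224

F = 3.558224 N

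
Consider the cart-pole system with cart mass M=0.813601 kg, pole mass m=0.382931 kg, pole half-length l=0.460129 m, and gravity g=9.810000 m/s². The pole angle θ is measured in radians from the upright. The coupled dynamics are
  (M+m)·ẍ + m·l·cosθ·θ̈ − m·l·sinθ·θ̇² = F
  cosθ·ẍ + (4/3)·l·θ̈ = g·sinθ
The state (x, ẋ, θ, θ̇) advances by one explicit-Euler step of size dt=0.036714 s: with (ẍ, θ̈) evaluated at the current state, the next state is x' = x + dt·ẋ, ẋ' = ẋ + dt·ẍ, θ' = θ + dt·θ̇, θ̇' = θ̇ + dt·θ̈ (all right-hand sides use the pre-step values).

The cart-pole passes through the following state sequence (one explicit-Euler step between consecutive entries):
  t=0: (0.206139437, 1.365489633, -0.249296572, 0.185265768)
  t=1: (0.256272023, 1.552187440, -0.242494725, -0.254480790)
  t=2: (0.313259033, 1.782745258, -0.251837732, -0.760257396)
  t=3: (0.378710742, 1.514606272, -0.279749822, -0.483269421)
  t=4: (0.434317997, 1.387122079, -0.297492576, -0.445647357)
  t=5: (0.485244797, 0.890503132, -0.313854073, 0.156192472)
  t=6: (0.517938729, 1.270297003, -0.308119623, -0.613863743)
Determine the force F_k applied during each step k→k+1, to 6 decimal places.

step 0→1:
  ẍ = (ẋ'−ẋ)/dt = (1.552187440−1.365489633)/0.036714 = 5.085194
  θ̈ = (θ̇'−θ̇)/dt = (-0.254480790−0.185265768)/0.036714 = -11.977626
  sinθ=-0.246722, cosθ=0.969086
  F = (M+m)·ẍ + m·l·cosθ·θ̈ − m·l·sinθ·θ̇² = 6.084597 + -2.045188 − -0.001492 = 4.040901
step 1→2:
  ẍ = (ẋ'−ẋ)/dt = (1.782745258−1.552187440)/0.036714 = 6.279834
  θ̈ = (θ̇'−θ̇)/dt = (-0.760257396−-0.254480790)/0.036714 = -13.776124
  sinθ=-0.240125, cosθ=0.970742
  F = (M+m)·ẍ + m·l·cosθ·θ̈ − m·l·sinθ·θ̇² = 7.514022 + -2.356302 − -0.002740 = 5.160460
step 2→3:
  ẍ = (ẋ'−ẋ)/dt = (1.514606272−1.782745258)/0.036714 = -7.303453
  θ̈ = (θ̇'−θ̇)/dt = (-0.483269421−-0.760257396)/0.036714 = 7.544478
  sinθ=-0.249184, cosθ=0.968456
  F = (M+m)·ẍ + m·l·cosθ·θ̈ − m·l·sinθ·θ̇² = -8.738816 + 1.287388 − -0.025377 = -7.426051
step 3→4:
  ẍ = (ẋ'−ẋ)/dt = (1.387122079−1.514606272)/0.036714 = -3.472359
  θ̈ = (θ̇'−θ̇)/dt = (-0.445647357−-0.483269421)/0.036714 = 1.024733
  sinθ=-0.276115, cosθ=0.961125
  F = (M+m)·ẍ + m·l·cosθ·θ̈ − m·l·sinθ·θ̇² = -4.154789 + 0.173536 − -0.011362 = -3.969890
step 4→5:
  ẍ = (ẋ'−ẋ)/dt = (0.890503132−1.387122079)/0.036714 = -13.526691
  θ̈ = (θ̇'−θ̇)/dt = (0.156192472−-0.445647357)/0.036714 = 16.392652
  sinθ=-0.293124, cosθ=0.956074
  F = (M+m)·ẍ + m·l·cosθ·θ̈ − m·l·sinθ·θ̇² = -16.185119 + 2.761475 − -0.010257 = -13.413387
step 5→6:
  ẍ = (ẋ'−ẋ)/dt = (1.270297003−0.890503132)/0.036714 = 10.344661
  θ̈ = (θ̇'−θ̇)/dt = (-0.613863743−0.156192472)/0.036714 = -20.974457
  sinθ=-0.308727, cosθ=0.951151
  F = (M+m)·ẍ + m·l·cosθ·θ̈ − m·l·sinθ·θ̇² = 12.377718 + -3.515121 − -0.001327 = 8.863924

F_0 = 4.040901 N
F_1 = 5.160460 N
F_2 = -7.426051 N
F_3 = -3.969890 N
F_4 = -13.413387 N
F_5 = 8.863924 N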